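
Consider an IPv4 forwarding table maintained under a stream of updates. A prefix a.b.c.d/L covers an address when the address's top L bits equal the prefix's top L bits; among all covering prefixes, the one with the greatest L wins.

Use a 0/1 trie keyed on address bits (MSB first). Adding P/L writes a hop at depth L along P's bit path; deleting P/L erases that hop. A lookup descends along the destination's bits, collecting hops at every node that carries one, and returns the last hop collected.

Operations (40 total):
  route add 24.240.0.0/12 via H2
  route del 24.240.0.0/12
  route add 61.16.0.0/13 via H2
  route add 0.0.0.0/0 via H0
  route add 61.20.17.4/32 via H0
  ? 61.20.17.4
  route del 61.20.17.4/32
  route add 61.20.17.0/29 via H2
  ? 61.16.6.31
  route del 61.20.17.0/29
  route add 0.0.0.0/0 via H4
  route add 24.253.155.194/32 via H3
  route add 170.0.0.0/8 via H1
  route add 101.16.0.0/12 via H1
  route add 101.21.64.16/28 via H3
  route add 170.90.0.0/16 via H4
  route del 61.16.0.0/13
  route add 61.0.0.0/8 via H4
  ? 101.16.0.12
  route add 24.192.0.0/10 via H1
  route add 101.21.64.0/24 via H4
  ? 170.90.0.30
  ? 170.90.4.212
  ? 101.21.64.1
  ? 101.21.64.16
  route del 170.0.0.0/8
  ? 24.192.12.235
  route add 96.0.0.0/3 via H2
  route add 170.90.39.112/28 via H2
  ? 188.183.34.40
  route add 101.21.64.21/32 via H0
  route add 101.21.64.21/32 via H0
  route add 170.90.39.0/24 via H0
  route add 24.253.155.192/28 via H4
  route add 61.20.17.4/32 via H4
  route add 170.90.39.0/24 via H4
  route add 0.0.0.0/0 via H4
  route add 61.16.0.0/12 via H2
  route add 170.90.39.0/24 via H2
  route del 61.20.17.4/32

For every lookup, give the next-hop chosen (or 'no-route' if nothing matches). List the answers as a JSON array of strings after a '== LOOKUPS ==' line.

Trace:
  + 24.240.0.0/12 (H2) depth=12
  - 24.240.0.0/12 clear@12
  + 61.16.0.0/13 (H2) depth=13
  + 0.0.0.0/0 (H0) depth=0
  + 61.20.17.4/32 (H0) depth=32
  Q 61.20.17.4: descend 00111101000101000001000100000100 ; hops seen [H0,H2,H0] ; pick H0
  - 61.20.17.4/32 clear@32
  + 61.20.17.0/29 (H2) depth=29
  Q 61.16.6.31: descend 0011110100010 ; hops seen [H0,H2] ; pick H2
  - 61.20.17.0/29 clear@29
  + 0.0.0.0/0 (H4) depth=0
  + 24.253.155.194/32 (H3) depth=32
  + 170.0.0.0/8 (H1) depth=8
  + 101.16.0.0/12 (H1) depth=12
  + 101.21.64.16/28 (H3) depth=28
  + 170.90.0.0/16 (H4) depth=16
  - 61.16.0.0/13 clear@13
  + 61.0.0.0/8 (H4) depth=8
  Q 101.16.0.12: descend 0110010100010 ; hops seen [H4,H1] ; pick H1
  + 24.192.0.0/10 (H1) depth=10
  + 101.21.64.0/24 (H4) depth=24
  Q 170.90.0.30: descend 1010101001011010 ; hops seen [H4,H1,H4] ; pick H4
  Q 170.90.4.212: descend 1010101001011010 ; hops seen [H4,H1,H4] ; pick H4
  Q 101.21.64.1: descend 011001010001010101000000000 ; hops seen [H4,H1,H4] ; pick H4
  Q 101.21.64.16: descend 0110010100010101010000000001 ; hops seen [H4,H1,H4,H3] ; pick H3
  - 170.0.0.0/8 clear@8
  Q 24.192.12.235: descend 0001100011 ; hops seen [H4,H1] ; pick H1
  + 96.0.0.0/3 (H2) depth=3
  + 170.90.39.112/28 (H2) depth=28
  Q 188.183.34.40: descend 101 ; hops seen [H4] ; pick H4
  + 101.21.64.21/32 (H0) depth=32
  + 101.21.64.21/32 (H0) depth=32
  + 170.90.39.0/24 (H0) depth=24
  + 24.253.155.192/28 (H4) depth=28
  + 61.20.17.4/32 (H4) depth=32
  + 170.90.39.0/24 (H4) depth=24
  + 0.0.0.0/0 (H4) depth=0
  + 61.16.0.0/12 (H2) depth=12
  + 170.90.39.0/24 (H2) depth=24
  - 61.20.17.4/32 clear@32

== LOOKUPS ==
["H0","H2","H1","H4","H4","H4","H3","H1","H4"]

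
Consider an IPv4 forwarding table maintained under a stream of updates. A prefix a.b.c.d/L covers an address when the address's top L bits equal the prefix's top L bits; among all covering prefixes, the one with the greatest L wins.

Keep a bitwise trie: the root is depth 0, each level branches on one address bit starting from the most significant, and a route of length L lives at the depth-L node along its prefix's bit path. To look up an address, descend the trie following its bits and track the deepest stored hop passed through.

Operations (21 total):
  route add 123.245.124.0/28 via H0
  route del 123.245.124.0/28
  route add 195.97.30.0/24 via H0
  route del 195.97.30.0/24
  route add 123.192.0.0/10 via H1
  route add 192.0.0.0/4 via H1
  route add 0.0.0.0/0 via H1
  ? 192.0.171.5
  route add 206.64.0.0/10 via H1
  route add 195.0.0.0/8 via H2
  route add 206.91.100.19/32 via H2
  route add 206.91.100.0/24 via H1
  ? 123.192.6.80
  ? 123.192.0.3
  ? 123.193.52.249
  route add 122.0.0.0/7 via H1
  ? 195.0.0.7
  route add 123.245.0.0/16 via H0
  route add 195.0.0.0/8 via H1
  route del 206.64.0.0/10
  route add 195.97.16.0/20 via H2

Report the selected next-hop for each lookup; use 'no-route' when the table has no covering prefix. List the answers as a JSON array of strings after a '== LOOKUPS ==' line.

Apply in order:
  add 123.245.124.0/28 -> H0 at depth 28
  del 123.245.124.0/28 (clear depth 28)
  add 195.97.30.0/24 -> H0 at depth 24
  del 195.97.30.0/24 (clear depth 24)
  add 123.192.0.0/10 -> H1 at depth 10
  add 192.0.0.0/4 -> H1 at depth 4
  add 0.0.0.0/0 -> H1 at depth 0
  Q 192.0.171.5: descend 110000 ; hops seen [H1,H1] ; pick H1
  add 206.64.0.0/10 -> H1 at depth 10
  add 195.0.0.0/8 -> H2 at depth 8
  add 206.91.100.19/32 -> H2 at depth 32
  add 206.91.100.0/24 -> H1 at depth 24
  Q 123.192.6.80: descend 0111101111 ; hops seen [H1,H1] ; pick H1
  Q 123.192.0.3: descend 0111101111 ; hops seen [H1,H1] ; pick H1
  Q 123.193.52.249: descend 0111101111 ; hops seen [H1,H1] ; pick H1
  add 122.0.0.0/7 -> H1 at depth 7
  Q 195.0.0.7: descend 110000110 ; hops seen [H1,H1,H2] ; pick H2
  add 123.245.0.0/16 -> H0 at depth 16
  add 195.0.0.0/8 -> H1 at depth 8
  del 206.64.0.0/10 (clear depth 10)
  add 195.97.16.0/20 -> H2 at depth 20

== LOOKUPS ==
["H1","H1","H1","H1","H2"]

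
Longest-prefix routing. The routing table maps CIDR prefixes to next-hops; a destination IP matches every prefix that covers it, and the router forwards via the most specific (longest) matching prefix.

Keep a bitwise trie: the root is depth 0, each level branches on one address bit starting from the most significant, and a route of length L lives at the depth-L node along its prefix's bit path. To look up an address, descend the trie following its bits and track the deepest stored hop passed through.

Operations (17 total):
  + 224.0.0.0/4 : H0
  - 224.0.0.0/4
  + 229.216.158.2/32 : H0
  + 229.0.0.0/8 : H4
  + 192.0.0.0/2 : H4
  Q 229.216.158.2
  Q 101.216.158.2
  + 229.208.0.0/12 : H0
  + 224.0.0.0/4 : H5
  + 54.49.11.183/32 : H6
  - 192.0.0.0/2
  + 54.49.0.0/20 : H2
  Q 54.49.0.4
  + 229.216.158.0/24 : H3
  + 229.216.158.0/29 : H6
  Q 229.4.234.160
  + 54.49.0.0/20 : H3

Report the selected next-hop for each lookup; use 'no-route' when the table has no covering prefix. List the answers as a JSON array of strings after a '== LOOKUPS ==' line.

Apply in order:
  add 224.0.0.0/4 -> H0 at depth 4
  - 224.0.0.0/4 clear@4
  add 229.216.158.2/32 -> H0 at depth 32
  add 229.0.0.0/8 -> H4 at depth 8
  add 192.0.0.0/2 -> H4 at depth 2
  ? 229.216.158.2  path d0:-→d1:-→d2:H4→d3:-→d4:-→d5:-→d6:-→d7:-→d8:H4→d9:-→d10:-→d11:-→d12:-→d13:-→d14:-→d15:-→d16:-→d17:-→d18:-→d19:-→d20:-→d21:-→d22:-→d23:-→d24:-→d25:-→d26:-→d27:-→d28:-→d29:-→d30:-→d31:-→d32:H0  best=H0
  ? 101.216.158.2  path d0:-  best=no-route
  add 229.208.0.0/12 -> H0 at depth 12
  add 224.0.0.0/4 -> H5 at depth 4
  add 54.49.11.183/32 -> H6 at depth 32
  - 192.0.0.0/2 clear@2
  add 54.49.0.0/20 -> H2 at depth 20
  ? 54.49.0.4  path d0:-→d1:-→d2:-→d3:-→d4:-→d5:-→d6:-→d7:-→d8:-→d9:-→d10:-→d11:-→d12:-→d13:-→d14:-→d15:-→d16:-→d17:-→d18:-→d19:-→d20:H2  best=H2
  add 229.216.158.0/24 -> H3 at depth 24
  add 229.216.158.0/29 -> H6 at depth 29
  ? 229.4.234.160  path d0:-→d1:-→d2:-→d3:-→d4:H5→d5:-→d6:-→d7:-→d8:H4  best=H4
  add 54.49.0.0/20 -> H3 at depth 20

== LOOKUPS ==
["H0","no-route","H2","H4"]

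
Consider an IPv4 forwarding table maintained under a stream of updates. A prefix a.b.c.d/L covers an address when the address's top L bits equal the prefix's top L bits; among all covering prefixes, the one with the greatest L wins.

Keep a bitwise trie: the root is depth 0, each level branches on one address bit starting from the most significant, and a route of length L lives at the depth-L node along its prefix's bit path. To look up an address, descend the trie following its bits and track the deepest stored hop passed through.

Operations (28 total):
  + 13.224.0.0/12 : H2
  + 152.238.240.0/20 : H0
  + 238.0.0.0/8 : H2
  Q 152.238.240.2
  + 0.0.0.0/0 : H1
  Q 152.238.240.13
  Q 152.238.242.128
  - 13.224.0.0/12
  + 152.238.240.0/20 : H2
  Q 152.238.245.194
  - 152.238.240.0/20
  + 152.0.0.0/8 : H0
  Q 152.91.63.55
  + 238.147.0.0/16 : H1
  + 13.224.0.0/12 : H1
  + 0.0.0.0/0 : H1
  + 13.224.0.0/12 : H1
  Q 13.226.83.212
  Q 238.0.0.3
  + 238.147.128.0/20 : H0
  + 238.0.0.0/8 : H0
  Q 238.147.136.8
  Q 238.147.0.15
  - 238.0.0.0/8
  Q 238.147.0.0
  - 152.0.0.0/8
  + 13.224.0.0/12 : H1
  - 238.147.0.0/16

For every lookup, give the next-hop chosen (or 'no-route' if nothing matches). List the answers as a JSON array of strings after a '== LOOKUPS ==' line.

Process each operation:
  add 13.224.0.0/12 -> H2 at depth 12
  add 152.238.240.0/20 -> H0 at depth 20
  add 238.0.0.0/8 -> H2 at depth 8
  Q 152.238.240.2: descend 10011000111011101111 ; hops seen [H0] ; pick H0
  add 0.0.0.0/0 -> H1 at depth 0
  Q 152.238.240.13: descend 10011000111011101111 ; hops seen [H1,H0] ; pick H0
  Q 152.238.242.128: descend 10011000111011101111 ; hops seen [H1,H0] ; pick H0
  del 13.224.0.0/12 (clear depth 12)
  add 152.238.240.0/20 -> H2 at depth 20
  Q 152.238.245.194: descend 10011000111011101111 ; hops seen [H1,H2] ; pick H2
  del 152.238.240.0/20 (clear depth 20)
  add 152.0.0.0/8 -> H0 at depth 8
  Q 152.91.63.55: descend 10011000 ; hops seen [H1,H0] ; pick H0
  add 238.147.0.0/16 -> H1 at depth 16
  add 13.224.0.0/12 -> H1 at depth 12
  add 0.0.0.0/0 -> H1 at depth 0
  add 13.224.0.0/12 -> H1 at depth 12
  Q 13.226.83.212: descend 000011011110 ; hops seen [H1,H1] ; pick H1
  Q 238.0.0.3: descend 11101110 ; hops seen [H1,H2] ; pick H2
  add 238.147.128.0/20 -> H0 at depth 20
  add 238.0.0.0/8 -> H0 at depth 8
  Q 238.147.136.8: descend 11101110100100111000 ; hops seen [H1,H0,H1,H0] ; pick H0
  Q 238.147.0.15: descend 1110111010010011 ; hops seen [H1,H0,H1] ; pick H1
  del 238.0.0.0/8 (clear depth 8)
  Q 238.147.0.0: descend 1110111010010011 ; hops seen [H1,H1] ; pick H1
  del 152.0.0.0/8 (clear depth 8)
  add 13.224.0.0/12 -> H1 at depth 12
  del 238.147.0.0/16 (clear depth 16)

== LOOKUPS ==
["H0","H0","H0","H2","H0","H1","H2","H0","H1","H1"]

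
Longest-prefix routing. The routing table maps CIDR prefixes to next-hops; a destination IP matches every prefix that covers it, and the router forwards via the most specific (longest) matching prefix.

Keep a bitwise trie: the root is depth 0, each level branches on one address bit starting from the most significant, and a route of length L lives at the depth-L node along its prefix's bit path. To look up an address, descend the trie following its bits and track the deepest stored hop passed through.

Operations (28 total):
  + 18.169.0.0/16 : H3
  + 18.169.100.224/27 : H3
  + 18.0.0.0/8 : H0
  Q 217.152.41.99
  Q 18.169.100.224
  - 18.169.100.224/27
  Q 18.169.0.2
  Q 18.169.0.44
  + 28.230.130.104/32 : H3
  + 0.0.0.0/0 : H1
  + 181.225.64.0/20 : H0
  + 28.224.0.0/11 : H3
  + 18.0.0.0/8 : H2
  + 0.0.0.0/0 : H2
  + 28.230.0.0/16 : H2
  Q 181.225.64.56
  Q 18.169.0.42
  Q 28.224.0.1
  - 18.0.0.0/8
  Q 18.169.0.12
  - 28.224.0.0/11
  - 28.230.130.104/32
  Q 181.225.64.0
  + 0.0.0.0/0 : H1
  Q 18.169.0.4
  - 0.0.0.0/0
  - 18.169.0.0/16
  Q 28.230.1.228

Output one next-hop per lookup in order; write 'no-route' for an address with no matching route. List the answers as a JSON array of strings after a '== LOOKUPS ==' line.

Apply in order:
  add 18.169.0.0/16 -> H3 at depth 16
  add 18.169.100.224/27 -> H3 at depth 27
  add 18.0.0.0/8 -> H0 at depth 8
  ? 217.152.41.99  path d0:-  best=no-route
  ? 18.169.100.224  path d0:-→d1:-→d2:-→d3:-→d4:-→d5:-→d6:-→d7:-→d8:H0→d9:-→d10:-→d11:-→d12:-→d13:-→d14:-→d15:-→d16:H3→d17:-→d18:-→d19:-→d20:-→d21:-→d22:-→d23:-→d24:-→d25:-→d26:-→d27:H3  best=H3
  - 18.169.100.224/27 clear@27
  ? 18.169.0.2  path d0:-→d1:-→d2:-→d3:-→d4:-→d5:-→d6:-→d7:-→d8:H0→d9:-→d10:-→d11:-→d12:-→d13:-→d14:-→d15:-→d16:H3→d17:-  best=H3
  ? 18.169.0.44  path d0:-→d1:-→d2:-→d3:-→d4:-→d5:-→d6:-→d7:-→d8:H0→d9:-→d10:-→d11:-→d12:-→d13:-→d14:-→d15:-→d16:H3→d17:-  best=H3
  add 28.230.130.104/32 -> H3 at depth 32
  add 0.0.0.0/0 -> H1 at depth 0
  add 181.225.64.0/20 -> H0 at depth 20
  add 28.224.0.0/11 -> H3 at depth 11
  add 18.0.0.0/8 -> H2 at depth 8
  add 0.0.0.0/0 -> H2 at depth 0
  add 28.230.0.0/16 -> H2 at depth 16
  ? 181.225.64.56  path d0:H2→d1:-→d2:-→d3:-→d4:-→d5:-→d6:-→d7:-→d8:-→d9:-→d10:-→d11:-→d12:-→d13:-→d14:-→d15:-→d16:-→d17:-→d18:-→d19:-→d20:H0  best=H0
  ? 18.169.0.42  path d0:H2→d1:-→d2:-→d3:-→d4:-→d5:-→d6:-→d7:-→d8:H2→d9:-→d10:-→d11:-→d12:-→d13:-→d14:-→d15:-→d16:H3→d17:-  best=H3
  ? 28.224.0.1  path d0:H2→d1:-→d2:-→d3:-→d4:-→d5:-→d6:-→d7:-→d8:-→d9:-→d10:-→d11:H3→d12:-→d13:-  best=H3
  - 18.0.0.0/8 clear@8
  ? 18.169.0.12  path d0:H2→d1:-→d2:-→d3:-→d4:-→d5:-→d6:-→d7:-→d8:-→d9:-→d10:-→d11:-→d12:-→d13:-→d14:-→d15:-→d16:H3→d17:-  best=H3
  - 28.224.0.0/11 clear@11
  - 28.230.130.104/32 clear@32
  ? 181.225.64.0  path d0:H2→d1:-→d2:-→d3:-→d4:-→d5:-→d6:-→d7:-→d8:-→d9:-→d10:-→d11:-→d12:-→d13:-→d14:-→d15:-→d16:-→d17:-→d18:-→d19:-→d20:H0  best=H0
  add 0.0.0.0/0 -> H1 at depth 0
  ? 18.169.0.4  path d0:H1→d1:-→d2:-→d3:-→d4:-→d5:-→d6:-→d7:-→d8:-→d9:-→d10:-→d11:-→d12:-→d13:-→d14:-→d15:-→d16:H3→d17:-  best=H3
  - 0.0.0.0/0 clear@0
  - 18.169.0.0/16 clear@16
  ? 28.230.1.228  path d0:-→d1:-→d2:-→d3:-→d4:-→d5:-→d6:-→d7:-→d8:-→d9:-→d10:-→d11:-→d12:-→d13:-→d14:-→d15:-→d16:H2  best=H2

== LOOKUPS ==
["no-route","H3","H3","H3","H0","H3","H3","H3","H0","H3","H2"]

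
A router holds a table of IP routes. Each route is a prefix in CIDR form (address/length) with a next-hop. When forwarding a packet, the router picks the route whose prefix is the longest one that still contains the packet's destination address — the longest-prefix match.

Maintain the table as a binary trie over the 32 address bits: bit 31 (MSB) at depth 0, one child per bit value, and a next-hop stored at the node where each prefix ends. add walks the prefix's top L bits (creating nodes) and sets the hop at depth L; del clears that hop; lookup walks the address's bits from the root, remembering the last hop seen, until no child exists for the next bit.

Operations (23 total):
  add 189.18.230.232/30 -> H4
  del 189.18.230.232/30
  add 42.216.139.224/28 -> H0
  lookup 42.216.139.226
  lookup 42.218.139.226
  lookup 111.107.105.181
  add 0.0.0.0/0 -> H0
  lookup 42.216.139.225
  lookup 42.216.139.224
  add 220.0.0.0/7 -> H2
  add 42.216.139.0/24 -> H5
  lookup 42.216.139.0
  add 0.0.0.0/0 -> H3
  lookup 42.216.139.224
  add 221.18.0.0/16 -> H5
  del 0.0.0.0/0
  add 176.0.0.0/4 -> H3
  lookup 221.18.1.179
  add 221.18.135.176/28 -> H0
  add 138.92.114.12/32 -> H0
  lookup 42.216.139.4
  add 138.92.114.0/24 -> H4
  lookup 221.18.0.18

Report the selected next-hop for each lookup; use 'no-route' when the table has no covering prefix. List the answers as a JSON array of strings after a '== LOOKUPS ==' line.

Apply in order:
  + 189.18.230.232/30 (H4) depth=30
  - 189.18.230.232/30 clear@30
  + 42.216.139.224/28 (H0) depth=28
  lookup 42.216.139.226: bits 0010101011011000100010111110 walk d0:-→d1:-→d2:-→d3:-→d4:-→d5:-→d6:-→d7:-→d8:-→d9:-→d10:-→d11:-→d12:-→d13:-→d14:-→d15:-→d16:-→d17:-→d18:-→d19:-→d20:-→d21:-→d22:-→d23:-→d24:-→d25:-→d26:-→d27:-→d28:H0 -> H0
  lookup 42.218.139.226: bits 00101010110110 walk d0:-→d1:-→d2:-→d3:-→d4:-→d5:-→d6:-→d7:-→d8:-→d9:-→d10:-→d11:-→d12:-→d13:-→d14:- -> no-route
  lookup 111.107.105.181: bits 0 walk d0:-→d1:- -> no-route
  + 0.0.0.0/0 (H0) depth=0
  lookup 42.216.139.225: bits 0010101011011000100010111110 walk d0:H0→d1:-→d2:-→d3:-→d4:-→d5:-→d6:-→d7:-→d8:-→d9:-→d10:-→d11:-→d12:-→d13:-→d14:-→d15:-→d16:-→d17:-→d18:-→d19:-→d20:-→d21:-→d22:-→d23:-→d24:-→d25:-→d26:-→d27:-→d28:H0 -> H0
  lookup 42.216.139.224: bits 0010101011011000100010111110 walk d0:H0→d1:-→d2:-→d3:-→d4:-→d5:-→d6:-→d7:-→d8:-→d9:-→d10:-→d11:-→d12:-→d13:-→d14:-→d15:-→d16:-→d17:-→d18:-→d19:-→d20:-→d21:-→d22:-→d23:-→d24:-→d25:-→d26:-→d27:-→d28:H0 -> H0
  + 220.0.0.0/7 (H2) depth=7
  + 42.216.139.0/24 (H5) depth=24
  lookup 42.216.139.0: bits 001010101101100010001011 walk d0:H0→d1:-→d2:-→d3:-→d4:-→d5:-→d6:-→d7:-→d8:-→d9:-→d10:-→d11:-→d12:-→d13:-→d14:-→d15:-→d16:-→d17:-→d18:-→d19:-→d20:-→d21:-→d22:-→d23:-→d24:H5 -> H5
  + 0.0.0.0/0 (H3) depth=0
  lookup 42.216.139.224: bits 0010101011011000100010111110 walk d0:H3→d1:-→d2:-→d3:-→d4:-→d5:-→d6:-→d7:-→d8:-→d9:-→d10:-→d11:-→d12:-→d13:-→d14:-→d15:-→d16:-→d17:-→d18:-→d19:-→d20:-→d21:-→d22:-→d23:-→d24:H5→d25:-→d26:-→d27:-→d28:H0 -> H0
  + 221.18.0.0/16 (H5) depth=16
  - 0.0.0.0/0 clear@0
  + 176.0.0.0/4 (H3) depth=4
  lookup 221.18.1.179: bits 1101110100010010 walk d0:-→d1:-→d2:-→d3:-→d4:-→d5:-→d6:-→d7:H2→d8:-→d9:-→d10:-→d11:-→d12:-→d13:-→d14:-→d15:-→d16:H5 -> H5
  + 221.18.135.176/28 (H0) depth=28
  + 138.92.114.12/32 (H0) depth=32
  lookup 42.216.139.4: bits 001010101101100010001011 walk d0:-→d1:-→d2:-→d3:-→d4:-→d5:-→d6:-→d7:-→d8:-→d9:-→d10:-→d11:-→d12:-→d13:-→d14:-→d15:-→d16:-→d17:-→d18:-→d19:-→d20:-→d21:-→d22:-→d23:-→d24:H5 -> H5
  + 138.92.114.0/24 (H4) depth=24
  lookup 221.18.0.18: bits 1101110100010010 walk d0:-→d1:-→d2:-→d3:-→d4:-→d5:-→d6:-→d7:H2→d8:-→d9:-→d10:-→d11:-→d12:-→d13:-→d14:-→d15:-→d16:H5 -> H5

== LOOKUPS ==
["H0","no-route","no-route","H0","H0","H5","H0","H5","H5","H5"]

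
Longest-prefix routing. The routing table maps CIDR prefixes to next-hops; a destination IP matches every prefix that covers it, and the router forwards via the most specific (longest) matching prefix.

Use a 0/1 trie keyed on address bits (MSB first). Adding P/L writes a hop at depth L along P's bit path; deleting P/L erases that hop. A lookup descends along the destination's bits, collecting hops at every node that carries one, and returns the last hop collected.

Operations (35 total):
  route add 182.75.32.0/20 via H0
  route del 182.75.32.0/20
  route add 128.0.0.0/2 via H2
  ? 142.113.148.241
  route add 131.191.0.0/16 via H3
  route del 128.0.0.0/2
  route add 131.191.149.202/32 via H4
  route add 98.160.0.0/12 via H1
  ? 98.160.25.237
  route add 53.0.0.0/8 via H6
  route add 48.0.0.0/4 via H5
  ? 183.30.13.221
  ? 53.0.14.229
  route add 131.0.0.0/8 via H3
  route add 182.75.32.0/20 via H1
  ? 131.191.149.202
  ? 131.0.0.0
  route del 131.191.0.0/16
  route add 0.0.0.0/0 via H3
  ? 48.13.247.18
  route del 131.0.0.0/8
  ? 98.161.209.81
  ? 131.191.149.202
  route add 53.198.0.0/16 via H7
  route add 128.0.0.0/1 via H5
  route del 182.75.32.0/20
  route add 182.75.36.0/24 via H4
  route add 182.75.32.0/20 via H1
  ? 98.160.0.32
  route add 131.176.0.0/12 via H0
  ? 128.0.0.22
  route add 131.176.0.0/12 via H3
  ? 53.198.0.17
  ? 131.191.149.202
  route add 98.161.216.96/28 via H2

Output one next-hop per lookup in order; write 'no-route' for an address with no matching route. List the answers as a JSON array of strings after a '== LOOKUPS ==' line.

Trace:
  + 182.75.32.0/20 (H0) depth=20
  del 182.75.32.0/20 (clear depth 20)
  + 128.0.0.0/2 (H2) depth=2
  Q 142.113.148.241: descend 10 ; hops seen [H2] ; pick H2
  + 131.191.0.0/16 (H3) depth=16
  del 128.0.0.0/2 (clear depth 2)
  + 131.191.149.202/32 (H4) depth=32
  + 98.160.0.0/12 (H1) depth=12
  Q 98.160.25.237: descend 011000101010 ; hops seen [H1] ; pick H1
  + 53.0.0.0/8 (H6) depth=8
  + 48.0.0.0/4 (H5) depth=4
  Q 183.30.13.221: descend 1011011 ; hops seen [∅] ; pick no-route
  Q 53.0.14.229: descend 00110101 ; hops seen [H5,H6] ; pick H6
  + 131.0.0.0/8 (H3) depth=8
  + 182.75.32.0/20 (H1) depth=20
  Q 131.191.149.202: descend 10000011101111111001010111001010 ; hops seen [H3,H3,H4] ; pick H4
  Q 131.0.0.0: descend 10000011 ; hops seen [H3] ; pick H3
  del 131.191.0.0/16 (clear depth 16)
  + 0.0.0.0/0 (H3) depth=0
  Q 48.13.247.18: descend 00110 ; hops seen [H3,H5] ; pick H5
  del 131.0.0.0/8 (clear depth 8)
  Q 98.161.209.81: descend 011000101010 ; hops seen [H3,H1] ; pick H1
  Q 131.191.149.202: descend 10000011101111111001010111001010 ; hops seen [H3,H4] ; pick H4
  + 53.198.0.0/16 (H7) depth=16
  + 128.0.0.0/1 (H5) depth=1
  del 182.75.32.0/20 (clear depth 20)
  + 182.75.36.0/24 (H4) depth=24
  + 182.75.32.0/20 (H1) depth=20
  Q 98.160.0.32: descend 011000101010 ; hops seen [H3,H1] ; pick H1
  + 131.176.0.0/12 (H0) depth=12
  Q 128.0.0.22: descend 100000 ; hops seen [H3,H5] ; pick H5
  + 131.176.0.0/12 (H3) depth=12
  Q 53.198.0.17: descend 0011010111000110 ; hops seen [H3,H5,H6,H7] ; pick H7
  Q 131.191.149.202: descend 10000011101111111001010111001010 ; hops seen [H3,H5,H3,H4] ; pick H4
  + 98.161.216.96/28 (H2) depth=28

== LOOKUPS ==
["H2","H1","no-route","H6","H4","H3","H5","H1","H4","H1","H5","H7","H4"]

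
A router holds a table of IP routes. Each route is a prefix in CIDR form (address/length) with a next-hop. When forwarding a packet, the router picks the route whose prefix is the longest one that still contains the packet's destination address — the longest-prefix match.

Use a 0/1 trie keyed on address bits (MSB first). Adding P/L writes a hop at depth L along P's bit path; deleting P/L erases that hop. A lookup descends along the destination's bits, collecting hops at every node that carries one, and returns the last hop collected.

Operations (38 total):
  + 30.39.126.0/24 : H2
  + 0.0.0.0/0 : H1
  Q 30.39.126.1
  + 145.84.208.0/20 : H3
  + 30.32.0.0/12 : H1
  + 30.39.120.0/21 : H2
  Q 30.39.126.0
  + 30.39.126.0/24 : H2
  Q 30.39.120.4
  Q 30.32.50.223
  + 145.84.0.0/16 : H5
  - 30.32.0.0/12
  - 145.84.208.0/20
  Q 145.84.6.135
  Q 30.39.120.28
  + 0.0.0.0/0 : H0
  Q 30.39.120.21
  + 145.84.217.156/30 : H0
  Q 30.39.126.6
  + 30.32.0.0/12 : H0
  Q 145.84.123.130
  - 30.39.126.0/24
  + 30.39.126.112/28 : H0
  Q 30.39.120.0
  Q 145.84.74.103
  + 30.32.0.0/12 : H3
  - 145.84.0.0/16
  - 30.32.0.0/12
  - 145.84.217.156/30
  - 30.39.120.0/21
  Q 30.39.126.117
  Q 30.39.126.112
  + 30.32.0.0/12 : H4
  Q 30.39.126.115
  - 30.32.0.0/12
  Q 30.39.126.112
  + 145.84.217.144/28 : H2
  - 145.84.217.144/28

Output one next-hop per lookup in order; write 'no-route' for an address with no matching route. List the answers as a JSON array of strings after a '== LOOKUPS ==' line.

Process each operation:
  + 30.39.126.0/24 (H2) depth=24
  + 0.0.0.0/0 (H1) depth=0
  Q 30.39.126.1: descend 000111100010011101111110 ; hops seen [H1,H2] ; pick H2
  + 145.84.208.0/20 (H3) depth=20
  + 30.32.0.0/12 (H1) depth=12
  + 30.39.120.0/21 (H2) depth=21
  Q 30.39.126.0: descend 000111100010011101111110 ; hops seen [H1,H1,H2,H2] ; pick H2
  + 30.39.126.0/24 (H2) depth=24
  Q 30.39.120.4: descend 000111100010011101111 ; hops seen [H1,H1,H2] ; pick H2
  Q 30.32.50.223: descend 0001111000100 ; hops seen [H1,H1] ; pick H1
  + 145.84.0.0/16 (H5) depth=16
  del 30.32.0.0/12 (clear depth 12)
  del 145.84.208.0/20 (clear depth 20)
  Q 145.84.6.135: descend 1001000101010100 ; hops seen [H1,H5] ; pick H5
  Q 30.39.120.28: descend 000111100010011101111 ; hops seen [H1,H2] ; pick H2
  + 0.0.0.0/0 (H0) depth=0
  Q 30.39.120.21: descend 000111100010011101111 ; hops seen [H0,H2] ; pick H2
  + 145.84.217.156/30 (H0) depth=30
  Q 30.39.126.6: descend 000111100010011101111110 ; hops seen [H0,H2,H2] ; pick H2
  + 30.32.0.0/12 (H0) depth=12
  Q 145.84.123.130: descend 1001000101010100 ; hops seen [H0,H5] ; pick H5
  del 30.39.126.0/24 (clear depth 24)
  + 30.39.126.112/28 (H0) depth=28
  Q 30.39.120.0: descend 000111100010011101111 ; hops seen [H0,H0,H2] ; pick H2
  Q 145.84.74.103: descend 1001000101010100 ; hops seen [H0,H5] ; pick H5
  + 30.32.0.0/12 (H3) depth=12
  del 145.84.0.0/16 (clear depth 16)
  del 30.32.0.0/12 (clear depth 12)
  del 145.84.217.156/30 (clear depth 30)
  del 30.39.120.0/21 (clear depth 21)
  Q 30.39.126.117: descend 0001111000100111011111100111 ; hops seen [H0,H0] ; pick H0
  Q 30.39.126.112: descend 0001111000100111011111100111 ; hops seen [H0,H0] ; pick H0
  + 30.32.0.0/12 (H4) depth=12
  Q 30.39.126.115: descend 0001111000100111011111100111 ; hops seen [H0,H4,H0] ; pick H0
  del 30.32.0.0/12 (clear depth 12)
  Q 30.39.126.112: descend 0001111000100111011111100111 ; hops seen [H0,H0] ; pick H0
  + 145.84.217.144/28 (H2) depth=28
  del 145.84.217.144/28 (clear depth 28)

== LOOKUPS ==
["H2","H2","H2","H1","H5","H2","H2","H2","H5","H2","H5","H0","H0","H0","H0"]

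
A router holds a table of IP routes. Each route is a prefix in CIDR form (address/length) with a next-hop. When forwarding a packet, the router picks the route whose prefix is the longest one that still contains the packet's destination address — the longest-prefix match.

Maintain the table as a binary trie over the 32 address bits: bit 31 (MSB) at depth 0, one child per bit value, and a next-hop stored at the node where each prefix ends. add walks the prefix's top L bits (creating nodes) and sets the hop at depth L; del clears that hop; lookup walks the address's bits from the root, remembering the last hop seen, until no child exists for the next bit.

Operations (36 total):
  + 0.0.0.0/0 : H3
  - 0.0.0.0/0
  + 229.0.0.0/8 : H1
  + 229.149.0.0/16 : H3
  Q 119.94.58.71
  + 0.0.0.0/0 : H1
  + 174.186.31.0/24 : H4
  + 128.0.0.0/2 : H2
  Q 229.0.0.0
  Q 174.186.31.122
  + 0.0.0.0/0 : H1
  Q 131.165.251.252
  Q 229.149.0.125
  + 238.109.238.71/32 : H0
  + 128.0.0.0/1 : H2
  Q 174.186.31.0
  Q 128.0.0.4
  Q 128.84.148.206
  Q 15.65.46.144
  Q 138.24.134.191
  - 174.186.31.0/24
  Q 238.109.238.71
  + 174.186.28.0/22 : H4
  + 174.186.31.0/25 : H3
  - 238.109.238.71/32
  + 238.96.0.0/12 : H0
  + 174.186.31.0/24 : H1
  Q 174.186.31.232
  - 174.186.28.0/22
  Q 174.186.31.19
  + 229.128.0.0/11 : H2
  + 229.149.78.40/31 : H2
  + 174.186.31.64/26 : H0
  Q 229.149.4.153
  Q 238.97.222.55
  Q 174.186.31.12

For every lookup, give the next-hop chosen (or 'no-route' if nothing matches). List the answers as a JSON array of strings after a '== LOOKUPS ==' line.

Apply in order:
  + 0.0.0.0/0 (H3) depth=0
  - 0.0.0.0/0 clear@0
  + 229.0.0.0/8 (H1) depth=8
  + 229.149.0.0/16 (H3) depth=16
  Q 119.94.58.71: descend ε ; hops seen [∅] ; pick no-route
  + 0.0.0.0/0 (H1) depth=0
  + 174.186.31.0/24 (H4) depth=24
  + 128.0.0.0/2 (H2) depth=2
  Q 229.0.0.0: descend 11100101 ; hops seen [H1,H1] ; pick H1
  Q 174.186.31.122: descend 101011101011101000011111 ; hops seen [H1,H2,H4] ; pick H4
  + 0.0.0.0/0 (H1) depth=0
  Q 131.165.251.252: descend 10 ; hops seen [H1,H2] ; pick H2
  Q 229.149.0.125: descend 1110010110010101 ; hops seen [H1,H1,H3] ; pick H3
  + 238.109.238.71/32 (H0) depth=32
  + 128.0.0.0/1 (H2) depth=1
  Q 174.186.31.0: descend 101011101011101000011111 ; hops seen [H1,H2,H2,H4] ; pick H4
  Q 128.0.0.4: descend 10 ; hops seen [H1,H2,H2] ; pick H2
  Q 128.84.148.206: descend 10 ; hops seen [H1,H2,H2] ; pick H2
  Q 15.65.46.144: descend ε ; hops seen [H1] ; pick H1
  Q 138.24.134.191: descend 10 ; hops seen [H1,H2,H2] ; pick H2
  - 174.186.31.0/24 clear@24
  Q 238.109.238.71: descend 11101110011011011110111001000111 ; hops seen [H1,H2,H0] ; pick H0
  + 174.186.28.0/22 (H4) depth=22
  + 174.186.31.0/25 (H3) depth=25
  - 238.109.238.71/32 clear@32
  + 238.96.0.0/12 (H0) depth=12
  + 174.186.31.0/24 (H1) depth=24
  Q 174.186.31.232: descend 101011101011101000011111 ; hops seen [H1,H2,H2,H4,H1] ; pick H1
  - 174.186.28.0/22 clear@22
  Q 174.186.31.19: descend 1010111010111010000111110 ; hops seen [H1,H2,H2,H1,H3] ; pick H3
  + 229.128.0.0/11 (H2) depth=11
  + 229.149.78.40/31 (H2) depth=31
  + 174.186.31.64/26 (H0) depth=26
  Q 229.149.4.153: descend 11100101100101010 ; hops seen [H1,H2,H1,H2,H3] ; pick H3
  Q 238.97.222.55: descend 111011100110 ; hops seen [H1,H2,H0] ; pick H0
  Q 174.186.31.12: descend 1010111010111010000111110 ; hops seen [H1,H2,H2,H1,H3] ; pick H3

== LOOKUPS ==
["no-route","H1","H4","H2","H3","H4","H2","H2","H1","H2","H0","H1","H3","H3","H0","H3"]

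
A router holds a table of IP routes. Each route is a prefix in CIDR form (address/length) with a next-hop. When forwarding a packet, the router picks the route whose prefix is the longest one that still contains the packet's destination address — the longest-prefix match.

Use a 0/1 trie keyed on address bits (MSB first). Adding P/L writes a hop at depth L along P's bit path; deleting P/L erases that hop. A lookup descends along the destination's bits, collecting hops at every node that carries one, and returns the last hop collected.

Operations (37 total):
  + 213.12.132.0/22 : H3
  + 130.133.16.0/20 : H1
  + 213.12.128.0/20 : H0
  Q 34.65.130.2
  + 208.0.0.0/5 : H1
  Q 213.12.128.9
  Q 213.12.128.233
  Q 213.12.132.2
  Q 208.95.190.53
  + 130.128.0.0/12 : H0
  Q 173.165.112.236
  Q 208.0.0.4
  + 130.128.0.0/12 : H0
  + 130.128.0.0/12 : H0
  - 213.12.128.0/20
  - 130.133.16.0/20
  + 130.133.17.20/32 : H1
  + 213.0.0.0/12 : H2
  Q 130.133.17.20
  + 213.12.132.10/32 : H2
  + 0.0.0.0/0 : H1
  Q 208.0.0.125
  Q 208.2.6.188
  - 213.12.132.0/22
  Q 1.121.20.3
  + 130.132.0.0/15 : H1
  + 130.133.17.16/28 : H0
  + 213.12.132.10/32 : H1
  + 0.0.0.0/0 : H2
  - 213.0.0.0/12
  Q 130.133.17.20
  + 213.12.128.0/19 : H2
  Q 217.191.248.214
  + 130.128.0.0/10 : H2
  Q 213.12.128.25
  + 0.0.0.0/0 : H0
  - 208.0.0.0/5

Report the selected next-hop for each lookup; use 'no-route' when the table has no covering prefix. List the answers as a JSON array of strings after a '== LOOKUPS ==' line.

Trace:
  + 213.12.132.0/22 (H3) depth=22
  + 130.133.16.0/20 (H1) depth=20
  + 213.12.128.0/20 (H0) depth=20
  ? 34.65.130.2  path d0:-  best=no-route
  + 208.0.0.0/5 (H1) depth=5
  ? 213.12.128.9  path d0:-→d1:-→d2:-→d3:-→d4:-→d5:H1→d6:-→d7:-→d8:-→d9:-→d10:-→d11:-→d12:-→d13:-→d14:-→d15:-→d16:-→d17:-→d18:-→d19:-→d20:H0→d21:-  best=H0
  ? 213.12.128.233  path d0:-→d1:-→d2:-→d3:-→d4:-→d5:H1→d6:-→d7:-→d8:-→d9:-→d10:-→d11:-→d12:-→d13:-→d14:-→d15:-→d16:-→d17:-→d18:-→d19:-→d20:H0→d21:-  best=H0
  ? 213.12.132.2  path d0:-→d1:-→d2:-→d3:-→d4:-→d5:H1→d6:-→d7:-→d8:-→d9:-→d10:-→d11:-→d12:-→d13:-→d14:-→d15:-→d16:-→d17:-→d18:-→d19:-→d20:H0→d21:-→d22:H3  best=H3
  ? 208.95.190.53  path d0:-→d1:-→d2:-→d3:-→d4:-→d5:H1  best=H1
  + 130.128.0.0/12 (H0) depth=12
  ? 173.165.112.236  path d0:-→d1:-→d2:-  best=no-route
  ? 208.0.0.4  path d0:-→d1:-→d2:-→d3:-→d4:-→d5:H1  best=H1
  + 130.128.0.0/12 (H0) depth=12
  + 130.128.0.0/12 (H0) depth=12
  - 213.12.128.0/20 clear@20
  - 130.133.16.0/20 clear@20
  + 130.133.17.20/32 (H1) depth=32
  + 213.0.0.0/12 (H2) depth=12
  ? 130.133.17.20  path d0:-→d1:-→d2:-→d3:-→d4:-→d5:-→d6:-→d7:-→d8:-→d9:-→d10:-→d11:-→d12:H0→d13:-→d14:-→d15:-→d16:-→d17:-→d18:-→d19:-→d20:-→d21:-→d22:-→d23:-→d24:-→d25:-→d26:-→d27:-→d28:-→d29:-→d30:-→d31:-→d32:H1  best=H1
  + 213.12.132.10/32 (H2) depth=32
  + 0.0.0.0/0 (H1) depth=0
  ? 208.0.0.125  path d0:H1→d1:-→d2:-→d3:-→d4:-→d5:H1  best=H1
  ? 208.2.6.188  path d0:H1→d1:-→d2:-→d3:-→d4:-→d5:H1  best=H1
  - 213.12.132.0/22 clear@22
  ? 1.121.20.3  path d0:H1  best=H1
  + 130.132.0.0/15 (H1) depth=15
  + 130.133.17.16/28 (H0) depth=28
  + 213.12.132.10/32 (H1) depth=32
  + 0.0.0.0/0 (H2) depth=0
  - 213.0.0.0/12 clear@12
  ? 130.133.17.20  path d0:H2→d1:-→d2:-→d3:-→d4:-→d5:-→d6:-→d7:-→d8:-→d9:-→d10:-→d11:-→d12:H0→d13:-→d14:-→d15:H1→d16:-→d17:-→d18:-→d19:-→d20:-→d21:-→d22:-→d23:-→d24:-→d25:-→d26:-→d27:-→d28:H0→d29:-→d30:-→d31:-→d32:H1  best=H1
  + 213.12.128.0/19 (H2) depth=19
  ? 217.191.248.214  path d0:H2→d1:-→d2:-→d3:-→d4:-  best=H2
  + 130.128.0.0/10 (H2) depth=10
  ? 213.12.128.25  path d0:H2→d1:-→d2:-→d3:-→d4:-→d5:H1→d6:-→d7:-→d8:-→d9:-→d10:-→d11:-→d12:-→d13:-→d14:-→d15:-→d16:-→d17:-→d18:-→d19:H2→d20:-→d21:-  best=H2
  + 0.0.0.0/0 (H0) depth=0
  - 208.0.0.0/5 clear@5

== LOOKUPS ==
["no-route","H0","H0","H3","H1","no-route","H1","H1","H1","H1","H1","H1","H2","H2"]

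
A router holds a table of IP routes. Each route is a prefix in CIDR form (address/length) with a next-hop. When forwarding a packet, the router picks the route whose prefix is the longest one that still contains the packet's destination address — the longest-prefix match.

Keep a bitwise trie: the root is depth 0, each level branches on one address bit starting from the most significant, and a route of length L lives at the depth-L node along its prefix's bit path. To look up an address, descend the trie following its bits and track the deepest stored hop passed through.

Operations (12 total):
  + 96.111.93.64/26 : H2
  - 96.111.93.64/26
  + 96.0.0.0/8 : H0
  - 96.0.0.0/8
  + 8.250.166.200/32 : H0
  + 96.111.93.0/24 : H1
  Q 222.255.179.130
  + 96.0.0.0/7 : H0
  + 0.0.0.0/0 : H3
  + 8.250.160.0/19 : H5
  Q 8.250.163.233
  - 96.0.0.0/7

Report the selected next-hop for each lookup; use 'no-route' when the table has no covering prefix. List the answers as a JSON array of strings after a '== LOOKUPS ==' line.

Trace:
  + 96.111.93.64/26 (H2) depth=26
  - 96.111.93.64/26 clear@26
  + 96.0.0.0/8 (H0) depth=8
  - 96.0.0.0/8 clear@8
  + 8.250.166.200/32 (H0) depth=32
  + 96.111.93.0/24 (H1) depth=24
  lookup 222.255.179.130: bits ε walk d0:- -> no-route
  + 96.0.0.0/7 (H0) depth=7
  + 0.0.0.0/0 (H3) depth=0
  + 8.250.160.0/19 (H5) depth=19
  lookup 8.250.163.233: bits 000010001111101010100 walk d0:H3→d1:-→d2:-→d3:-→d4:-→d5:-→d6:-→d7:-→d8:-→d9:-→d10:-→d11:-→d12:-→d13:-→d14:-→d15:-→d16:-→d17:-→d18:-→d19:H5→d20:-→d21:- -> H5
  - 96.0.0.0/7 clear@7

== LOOKUPS ==
["no-route","H5"]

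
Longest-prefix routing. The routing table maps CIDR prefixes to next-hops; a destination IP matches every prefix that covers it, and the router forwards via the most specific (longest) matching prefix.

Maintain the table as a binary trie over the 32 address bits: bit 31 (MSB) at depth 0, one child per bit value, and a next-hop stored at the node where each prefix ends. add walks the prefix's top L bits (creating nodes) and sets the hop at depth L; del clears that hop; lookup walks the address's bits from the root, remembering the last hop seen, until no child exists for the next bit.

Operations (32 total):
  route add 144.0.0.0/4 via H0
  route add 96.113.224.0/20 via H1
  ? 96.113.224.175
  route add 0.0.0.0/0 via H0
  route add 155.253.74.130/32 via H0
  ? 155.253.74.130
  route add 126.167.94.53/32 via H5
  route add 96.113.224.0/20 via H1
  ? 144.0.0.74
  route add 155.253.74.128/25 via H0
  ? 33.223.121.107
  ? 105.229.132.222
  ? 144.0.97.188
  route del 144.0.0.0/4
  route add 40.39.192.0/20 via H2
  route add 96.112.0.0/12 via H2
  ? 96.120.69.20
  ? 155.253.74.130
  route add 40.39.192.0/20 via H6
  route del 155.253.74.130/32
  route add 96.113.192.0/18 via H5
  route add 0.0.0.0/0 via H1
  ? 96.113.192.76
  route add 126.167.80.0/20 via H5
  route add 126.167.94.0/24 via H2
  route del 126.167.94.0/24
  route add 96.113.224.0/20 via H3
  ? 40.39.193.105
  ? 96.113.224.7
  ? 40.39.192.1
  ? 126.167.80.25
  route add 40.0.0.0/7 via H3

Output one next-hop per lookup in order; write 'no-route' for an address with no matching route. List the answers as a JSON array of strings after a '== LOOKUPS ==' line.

Apply in order:
  + 144.0.0.0/4 (H0) depth=4
  + 96.113.224.0/20 (H1) depth=20
  ? 96.113.224.175  path d0:-→d1:-→d2:-→d3:-→d4:-→d5:-→d6:-→d7:-→d8:-→d9:-→d10:-→d11:-→d12:-→d13:-→d14:-→d15:-→d16:-→d17:-→d18:-→d19:-→d20:H1  best=H1
  + 0.0.0.0/0 (H0) depth=0
  + 155.253.74.130/32 (H0) depth=32
  ? 155.253.74.130  path d0:H0→d1:-→d2:-→d3:-→d4:H0→d5:-→d6:-→d7:-→d8:-→d9:-→d10:-→d11:-→d12:-→d13:-→d14:-→d15:-→d16:-→d17:-→d18:-→d19:-→d20:-→d21:-→d22:-→d23:-→d24:-→d25:-→d26:-→d27:-→d28:-→d29:-→d30:-→d31:-→d32:H0  best=H0
  + 126.167.94.53/32 (H5) depth=32
  + 96.113.224.0/20 (H1) depth=20
  ? 144.0.0.74  path d0:H0→d1:-→d2:-→d3:-→d4:H0  best=H0
  + 155.253.74.128/25 (H0) depth=25
  ? 33.223.121.107  path d0:H0→d1:-  best=H0
  ? 105.229.132.222  path d0:H0→d1:-→d2:-→d3:-→d4:-  best=H0
  ? 144.0.97.188  path d0:H0→d1:-→d2:-→d3:-→d4:H0  best=H0
  del 144.0.0.0/4 (clear depth 4)
  + 40.39.192.0/20 (H2) depth=20
  + 96.112.0.0/12 (H2) depth=12
  ? 96.120.69.20  path d0:H0→d1:-→d2:-→d3:-→d4:-→d5:-→d6:-→d7:-→d8:-→d9:-→d10:-→d11:-→d12:H2  best=H2
  ? 155.253.74.130  path d0:H0→d1:-→d2:-→d3:-→d4:-→d5:-→d6:-→d7:-→d8:-→d9:-→d10:-→d11:-→d12:-→d13:-→d14:-→d15:-→d16:-→d17:-→d18:-→d19:-→d20:-→d21:-→d22:-→d23:-→d24:-→d25:H0→d26:-→d27:-→d28:-→d29:-→d30:-→d31:-→d32:H0  best=H0
  + 40.39.192.0/20 (H6) depth=20
  del 155.253.74.130/32 (clear depth 32)
  + 96.113.192.0/18 (H5) depth=18
  + 0.0.0.0/0 (H1) depth=0
  ? 96.113.192.76  path d0:H1→d1:-→d2:-→d3:-→d4:-→d5:-→d6:-→d7:-→d8:-→d9:-→d10:-→d11:-→d12:H2→d13:-→d14:-→d15:-→d16:-→d17:-→d18:H5  best=H5
  + 126.167.80.0/20 (H5) depth=20
  + 126.167.94.0/24 (H2) depth=24
  del 126.167.94.0/24 (clear depth 24)
  + 96.113.224.0/20 (H3) depth=20
  ? 40.39.193.105  path d0:H1→d1:-→d2:-→d3:-→d4:-→d5:-→d6:-→d7:-→d8:-→d9:-→d10:-→d11:-→d12:-→d13:-→d14:-→d15:-→d16:-→d17:-→d18:-→d19:-→d20:H6  best=H6
  ? 96.113.224.7  path d0:H1→d1:-→d2:-→d3:-→d4:-→d5:-→d6:-→d7:-→d8:-→d9:-→d10:-→d11:-→d12:H2→d13:-→d14:-→d15:-→d16:-→d17:-→d18:H5→d19:-→d20:H3  best=H3
  ? 40.39.192.1  path d0:H1→d1:-→d2:-→d3:-→d4:-→d5:-→d6:-→d7:-→d8:-→d9:-→d10:-→d11:-→d12:-→d13:-→d14:-→d15:-→d16:-→d17:-→d18:-→d19:-→d20:H6  best=H6
  ? 126.167.80.25  path d0:H1→d1:-→d2:-→d3:-→d4:-→d5:-→d6:-→d7:-→d8:-→d9:-→d10:-→d11:-→d12:-→d13:-→d14:-→d15:-→d16:-→d17:-→d18:-→d19:-→d20:H5  best=H5
  + 40.0.0.0/7 (H3) depth=7

== LOOKUPS ==
["H1","H0","H0","H0","H0","H0","H2","H0","H5","H6","H3","H6","H5"]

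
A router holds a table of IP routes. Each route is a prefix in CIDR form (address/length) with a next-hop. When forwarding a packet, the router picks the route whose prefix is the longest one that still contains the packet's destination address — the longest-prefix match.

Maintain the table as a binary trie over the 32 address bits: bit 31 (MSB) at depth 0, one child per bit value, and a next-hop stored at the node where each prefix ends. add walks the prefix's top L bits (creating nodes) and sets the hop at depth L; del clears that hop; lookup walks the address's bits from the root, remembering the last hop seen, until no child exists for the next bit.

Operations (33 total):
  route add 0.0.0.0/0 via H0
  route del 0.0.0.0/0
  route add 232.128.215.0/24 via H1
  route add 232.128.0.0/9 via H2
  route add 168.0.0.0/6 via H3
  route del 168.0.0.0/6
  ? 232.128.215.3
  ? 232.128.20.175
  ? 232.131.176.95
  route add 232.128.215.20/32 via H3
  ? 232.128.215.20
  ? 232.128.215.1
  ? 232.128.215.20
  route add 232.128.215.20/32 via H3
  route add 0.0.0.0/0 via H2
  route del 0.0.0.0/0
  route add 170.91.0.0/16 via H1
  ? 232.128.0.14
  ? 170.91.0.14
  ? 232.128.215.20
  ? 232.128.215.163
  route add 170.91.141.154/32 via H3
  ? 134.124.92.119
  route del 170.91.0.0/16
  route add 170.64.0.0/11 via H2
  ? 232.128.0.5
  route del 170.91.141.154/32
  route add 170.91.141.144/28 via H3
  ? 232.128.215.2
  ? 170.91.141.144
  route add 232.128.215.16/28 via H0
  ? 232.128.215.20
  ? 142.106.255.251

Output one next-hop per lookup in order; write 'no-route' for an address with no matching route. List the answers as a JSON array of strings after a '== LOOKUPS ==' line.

Trace:
  add 0.0.0.0/0 -> H0 at depth 0
  del 0.0.0.0/0 (clear depth 0)
  add 232.128.215.0/24 -> H1 at depth 24
  add 232.128.0.0/9 -> H2 at depth 9
  add 168.0.0.0/6 -> H3 at depth 6
  del 168.0.0.0/6 (clear depth 6)
  ? 232.128.215.3  path d0:-→d1:-→d2:-→d3:-→d4:-→d5:-→d6:-→d7:-→d8:-→d9:H2→d10:-→d11:-→d12:-→d13:-→d14:-→d15:-→d16:-→d17:-→d18:-→d19:-→d20:-→d21:-→d22:-→d23:-→d24:H1  best=H1
  ? 232.128.20.175  path d0:-→d1:-→d2:-→d3:-→d4:-→d5:-→d6:-→d7:-→d8:-→d9:H2→d10:-→d11:-→d12:-→d13:-→d14:-→d15:-→d16:-  best=H2
  ? 232.131.176.95  path d0:-→d1:-→d2:-→d3:-→d4:-→d5:-→d6:-→d7:-→d8:-→d9:H2→d10:-→d11:-→d12:-→d13:-→d14:-  best=H2
  add 232.128.215.20/32 -> H3 at depth 32
  ? 232.128.215.20  path d0:-→d1:-→d2:-→d3:-→d4:-→d5:-→d6:-→d7:-→d8:-→d9:H2→d10:-→d11:-→d12:-→d13:-→d14:-→d15:-→d16:-→d17:-→d18:-→d19:-→d20:-→d21:-→d22:-→d23:-→d24:H1→d25:-→d26:-→d27:-→d28:-→d29:-→d30:-→d31:-→d32:H3  best=H3
  ? 232.128.215.1  path d0:-→d1:-→d2:-→d3:-→d4:-→d5:-→d6:-→d7:-→d8:-→d9:H2→d10:-→d11:-→d12:-→d13:-→d14:-→d15:-→d16:-→d17:-→d18:-→d19:-→d20:-→d21:-→d22:-→d23:-→d24:H1→d25:-→d26:-→d27:-  best=H1
  ? 232.128.215.20  path d0:-→d1:-→d2:-→d3:-→d4:-→d5:-→d6:-→d7:-→d8:-→d9:H2→d10:-→d11:-→d12:-→d13:-→d14:-→d15:-→d16:-→d17:-→d18:-→d19:-→d20:-→d21:-→d22:-→d23:-→d24:H1→d25:-→d26:-→d27:-→d28:-→d29:-→d30:-→d31:-→d32:H3  best=H3
  add 232.128.215.20/32 -> H3 at depth 32
  add 0.0.0.0/0 -> H2 at depth 0
  del 0.0.0.0/0 (clear depth 0)
  add 170.91.0.0/16 -> H1 at depth 16
  ? 232.128.0.14  path d0:-→d1:-→d2:-→d3:-→d4:-→d5:-→d6:-→d7:-→d8:-→d9:H2→d10:-→d11:-→d12:-→d13:-→d14:-→d15:-→d16:-  best=H2
  ? 170.91.0.14  path d0:-→d1:-→d2:-→d3:-→d4:-→d5:-→d6:-→d7:-→d8:-→d9:-→d10:-→d11:-→d12:-→d13:-→d14:-→d15:-→d16:H1  best=H1
  ? 232.128.215.20  path d0:-→d1:-→d2:-→d3:-→d4:-→d5:-→d6:-→d7:-→d8:-→d9:H2→d10:-→d11:-→d12:-→d13:-→d14:-→d15:-→d16:-→d17:-→d18:-→d19:-→d20:-→d21:-→d22:-→d23:-→d24:H1→d25:-→d26:-→d27:-→d28:-→d29:-→d30:-→d31:-→d32:H3  best=H3
  ? 232.128.215.163  path d0:-→d1:-→d2:-→d3:-→d4:-→d5:-→d6:-→d7:-→d8:-→d9:H2→d10:-→d11:-→d12:-→d13:-→d14:-→d15:-→d16:-→d17:-→d18:-→d19:-→d20:-→d21:-→d22:-→d23:-→d24:H1  best=H1
  add 170.91.141.154/32 -> H3 at depth 32
  ? 134.124.92.119  path d0:-→d1:-→d2:-  best=no-route
  del 170.91.0.0/16 (clear depth 16)
  add 170.64.0.0/11 -> H2 at depth 11
  ? 232.128.0.5  path d0:-→d1:-→d2:-→d3:-→d4:-→d5:-→d6:-→d7:-→d8:-→d9:H2→d10:-→d11:-→d12:-→d13:-→d14:-→d15:-→d16:-  best=H2
  del 170.91.141.154/32 (clear depth 32)
  add 170.91.141.144/28 -> H3 at depth 28
  ? 232.128.215.2  path d0:-→d1:-→d2:-→d3:-→d4:-→d5:-→d6:-→d7:-→d8:-→d9:H2→d10:-→d11:-→d12:-→d13:-→d14:-→d15:-→d16:-→d17:-→d18:-→d19:-→d20:-→d21:-→d22:-→d23:-→d24:H1→d25:-→d26:-→d27:-  best=H1
  ? 170.91.141.144  path d0:-→d1:-→d2:-→d3:-→d4:-→d5:-→d6:-→d7:-→d8:-→d9:-→d10:-→d11:H2→d12:-→d13:-→d14:-→d15:-→d16:-→d17:-→d18:-→d19:-→d20:-→d21:-→d22:-→d23:-→d24:-→d25:-→d26:-→d27:-→d28:H3  best=H3
  add 232.128.215.16/28 -> H0 at depth 28
  ? 232.128.215.20  path d0:-→d1:-→d2:-→d3:-→d4:-→d5:-→d6:-→d7:-→d8:-→d9:H2→d10:-→d11:-→d12:-→d13:-→d14:-→d15:-→d16:-→d17:-→d18:-→d19:-→d20:-→d21:-→d22:-→d23:-→d24:H1→d25:-→d26:-→d27:-→d28:H0→d29:-→d30:-→d31:-→d32:H3  best=H3
  ? 142.106.255.251  path d0:-→d1:-→d2:-  best=no-route

== LOOKUPS ==
["H1","H2","H2","H3","H1","H3","H2","H1","H3","H1","no-route","H2","H1","H3","H3","no-route"]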